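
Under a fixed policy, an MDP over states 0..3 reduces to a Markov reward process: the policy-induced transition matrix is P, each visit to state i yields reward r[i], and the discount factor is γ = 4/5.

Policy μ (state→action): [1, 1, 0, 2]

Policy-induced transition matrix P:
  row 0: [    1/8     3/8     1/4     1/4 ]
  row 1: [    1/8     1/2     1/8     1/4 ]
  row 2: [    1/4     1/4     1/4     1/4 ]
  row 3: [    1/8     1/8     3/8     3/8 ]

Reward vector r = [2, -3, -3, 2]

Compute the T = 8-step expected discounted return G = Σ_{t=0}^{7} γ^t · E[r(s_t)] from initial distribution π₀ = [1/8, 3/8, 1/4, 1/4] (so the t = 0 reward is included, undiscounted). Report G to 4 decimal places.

t=0: π = [0.1250, 0.3750, 0.2500, 0.2500], E[r] = -1.1250, γ^t·E[r] = -1.125000, running G = -1.125000
t=1: π = [0.1563, 0.3281, 0.2344, 0.2813], E[r] = -0.8125, γ^t·E[r] = -0.650000, running G = -1.775000
t=2: π = [0.1543, 0.3164, 0.2441, 0.2852], E[r] = -0.8027, γ^t·E[r] = -0.513750, running G = -2.288750
t=3: π = [0.1555, 0.3127, 0.2461, 0.2856], E[r] = -0.7942, γ^t·E[r] = -0.406625, running G = -2.695375
t=4: π = [0.1558, 0.3119, 0.2466, 0.2857], E[r] = -0.7927, γ^t·E[r] = -0.324675, running G = -3.020050
t=5: π = [0.1558, 0.3117, 0.2467, 0.2857], E[r] = -0.7923, γ^t·E[r] = -0.259621, running G = -3.279671
t=6: π = [0.1558, 0.3117, 0.2467, 0.2857], E[r] = -0.7922, γ^t·E[r] = -0.207678, running G = -3.487349
t=7: π = [0.1558, 0.3117, 0.2468, 0.2857], E[r] = -0.7922, γ^t·E[r] = -0.166139, running G = -3.653488

G = -3.6535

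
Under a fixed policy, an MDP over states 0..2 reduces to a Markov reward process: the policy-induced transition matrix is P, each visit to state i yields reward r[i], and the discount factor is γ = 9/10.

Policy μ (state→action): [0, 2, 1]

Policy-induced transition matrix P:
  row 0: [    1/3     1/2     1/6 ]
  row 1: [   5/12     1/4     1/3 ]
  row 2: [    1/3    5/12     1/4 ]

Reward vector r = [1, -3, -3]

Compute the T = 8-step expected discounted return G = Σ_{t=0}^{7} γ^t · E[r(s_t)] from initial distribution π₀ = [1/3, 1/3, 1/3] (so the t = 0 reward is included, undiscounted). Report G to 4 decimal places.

G = -8.9061

t=0: π = [0.3333, 0.3333, 0.3333], E[r] = -1.6667, γ^t·E[r] = -1.666667, running G = -1.666667
t=1: π = [0.3611, 0.3889, 0.2500], E[r] = -1.5556, γ^t·E[r] = -1.400000, running G = -3.066667
t=2: π = [0.3657, 0.3819, 0.2523], E[r] = -1.5370, γ^t·E[r] = -1.245000, running G = -4.311667
t=3: π = [0.3652, 0.3835, 0.2514], E[r] = -1.5394, γ^t·E[r] = -1.122188, running G = -5.433854
t=4: π = [0.3653, 0.3832, 0.2515], E[r] = -1.5388, γ^t·E[r] = -1.009631, running G = -6.443485
t=5: π = [0.3653, 0.3832, 0.2515], E[r] = -1.5389, γ^t·E[r] = -0.908728, running G = -7.352214
t=6: π = [0.3653, 0.3832, 0.2515], E[r] = -1.5389, γ^t·E[r] = -0.817845, running G = -8.170058
t=7: π = [0.3653, 0.3832, 0.2515], E[r] = -1.5389, γ^t·E[r] = -0.736062, running G = -8.906120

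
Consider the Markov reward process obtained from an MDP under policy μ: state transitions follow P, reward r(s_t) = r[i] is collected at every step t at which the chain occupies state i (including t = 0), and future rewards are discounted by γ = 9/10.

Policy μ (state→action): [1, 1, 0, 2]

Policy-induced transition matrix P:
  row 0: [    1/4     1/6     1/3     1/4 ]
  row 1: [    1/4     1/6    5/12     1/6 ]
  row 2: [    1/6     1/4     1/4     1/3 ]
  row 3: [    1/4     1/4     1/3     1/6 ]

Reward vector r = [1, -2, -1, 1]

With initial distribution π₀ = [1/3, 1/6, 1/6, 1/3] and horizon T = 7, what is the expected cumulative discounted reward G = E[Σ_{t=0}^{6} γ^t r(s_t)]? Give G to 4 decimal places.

G = -1.0515

t=0: π = [0.3333, 0.1667, 0.1667, 0.3333], E[r] = 0.1667, γ^t·E[r] = 0.166667, running G = 0.166667
t=1: π = [0.2361, 0.2083, 0.3333, 0.2222], E[r] = -0.2917, γ^t·E[r] = -0.262500, running G = -0.095833
t=2: π = [0.2222, 0.2130, 0.3229, 0.2419], E[r] = -0.2847, γ^t·E[r] = -0.230625, running G = -0.326458
t=3: π = [0.2231, 0.2137, 0.3242, 0.2390], E[r] = -0.2895, γ^t·E[r] = -0.211078, running G = -0.537536
t=4: π = [0.2230, 0.2136, 0.3241, 0.2393], E[r] = -0.2891, γ^t·E[r] = -0.189649, running G = -0.727185
t=5: π = [0.2230, 0.2136, 0.3241, 0.2393], E[r] = -0.2891, γ^t·E[r] = -0.170710, running G = -0.897895
t=6: π = [0.2230, 0.2136, 0.3241, 0.2393], E[r] = -0.2891, γ^t·E[r] = -0.153638, running G = -1.051533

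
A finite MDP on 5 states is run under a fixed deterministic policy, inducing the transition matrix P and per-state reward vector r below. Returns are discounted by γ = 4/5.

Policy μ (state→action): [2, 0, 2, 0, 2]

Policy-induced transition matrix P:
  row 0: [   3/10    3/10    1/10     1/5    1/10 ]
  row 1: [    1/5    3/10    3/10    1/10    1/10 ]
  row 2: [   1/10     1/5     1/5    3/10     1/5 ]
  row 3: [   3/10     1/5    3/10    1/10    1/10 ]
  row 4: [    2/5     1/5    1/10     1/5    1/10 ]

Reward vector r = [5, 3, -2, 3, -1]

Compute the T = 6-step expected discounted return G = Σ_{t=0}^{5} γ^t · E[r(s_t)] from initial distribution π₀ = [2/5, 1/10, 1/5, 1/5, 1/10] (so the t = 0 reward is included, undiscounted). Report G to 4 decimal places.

t=0: π = [0.4000, 0.1000, 0.2000, 0.2000, 0.1000], E[r] = 2.4000, γ^t·E[r] = 2.400000, running G = 2.400000
t=1: π = [0.2600, 0.2500, 0.1800, 0.1900, 0.1200], E[r] = 2.1400, γ^t·E[r] = 1.712000, running G = 4.112000
t=2: π = [0.2510, 0.2510, 0.2060, 0.1740, 0.1180], E[r] = 2.0000, γ^t·E[r] = 1.280000, running G = 5.392000
t=3: π = [0.2455, 0.2502, 0.2056, 0.1781, 0.1206], E[r] = 1.9806, γ^t·E[r] = 1.014067, running G = 6.406067
t=4: π = [0.2459, 0.2496, 0.2062, 0.1777, 0.1206], E[r] = 1.9785, γ^t·E[r] = 0.810394, running G = 7.216461
t=5: π = [0.2459, 0.2495, 0.2061, 0.1779, 0.1206], E[r] = 1.9788, γ^t·E[r] = 0.648417, running G = 7.864878

G = 7.8649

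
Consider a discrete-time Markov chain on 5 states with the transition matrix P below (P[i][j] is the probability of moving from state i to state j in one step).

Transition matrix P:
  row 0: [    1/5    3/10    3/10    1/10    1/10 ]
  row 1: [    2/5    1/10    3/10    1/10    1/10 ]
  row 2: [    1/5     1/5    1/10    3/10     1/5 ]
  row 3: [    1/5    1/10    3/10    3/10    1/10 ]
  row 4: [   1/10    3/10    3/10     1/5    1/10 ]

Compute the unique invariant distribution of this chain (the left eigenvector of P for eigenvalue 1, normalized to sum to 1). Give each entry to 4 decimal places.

Balance equations π_j = Σ_i π_i·P[i][j]:
  π_0 = 1/5·π_0 + 2/5·π_1 + 1/5·π_2 + 1/5·π_3 + 1/10·π_4
  π_1 = 3/10·π_0 + 1/10·π_1 + 1/5·π_2 + 1/10·π_3 + 3/10·π_4
  π_2 = 3/10·π_0 + 3/10·π_1 + 1/10·π_2 + 3/10·π_3 + 3/10·π_4
  π_3 = 1/10·π_0 + 1/10·π_1 + 3/10·π_2 + 3/10·π_3 + 1/5·π_4
  normalize: π_0 + π_1 + π_2 + π_3 + π_4 = 1
Solving the linear system gives exactly π = [29/128, 25/128, 1/4, 13/64, 1/8].

π = [0.2266, 0.1953, 0.2500, 0.2031, 0.1250]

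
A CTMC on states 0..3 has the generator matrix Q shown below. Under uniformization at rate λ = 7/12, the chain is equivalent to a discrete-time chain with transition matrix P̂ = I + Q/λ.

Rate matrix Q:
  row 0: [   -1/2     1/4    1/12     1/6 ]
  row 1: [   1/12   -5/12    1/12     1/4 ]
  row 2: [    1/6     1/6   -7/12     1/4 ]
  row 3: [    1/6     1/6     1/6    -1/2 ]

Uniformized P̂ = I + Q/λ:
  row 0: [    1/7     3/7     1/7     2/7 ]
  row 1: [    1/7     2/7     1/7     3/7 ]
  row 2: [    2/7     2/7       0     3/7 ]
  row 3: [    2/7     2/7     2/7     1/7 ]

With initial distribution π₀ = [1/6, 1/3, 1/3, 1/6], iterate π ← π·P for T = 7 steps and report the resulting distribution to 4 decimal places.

π = [0.2105, 0.3158, 0.1637, 0.3100]

t=0: π = [0.1667, 0.3333, 0.3333, 0.1667]
t=1: π = [0.2143, 0.3095, 0.1190, 0.3571]
t=2: π = [0.2109, 0.3163, 0.1769, 0.2959]
t=3: π = [0.2104, 0.3158, 0.1599, 0.3139]
t=4: π = [0.2105, 0.3158, 0.1649, 0.3088]
t=5: π = [0.2105, 0.3158, 0.1634, 0.3103]
t=6: π = [0.2105, 0.3158, 0.1638, 0.3099]
t=7: π = [0.2105, 0.3158, 0.1637, 0.3100]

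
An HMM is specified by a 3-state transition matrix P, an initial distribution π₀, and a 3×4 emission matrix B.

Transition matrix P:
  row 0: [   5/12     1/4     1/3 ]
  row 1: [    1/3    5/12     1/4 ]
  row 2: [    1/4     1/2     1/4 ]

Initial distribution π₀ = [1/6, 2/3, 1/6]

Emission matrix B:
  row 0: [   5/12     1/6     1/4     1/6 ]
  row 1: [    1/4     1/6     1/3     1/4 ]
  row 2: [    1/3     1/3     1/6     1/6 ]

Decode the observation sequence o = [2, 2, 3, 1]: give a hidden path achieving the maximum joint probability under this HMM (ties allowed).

path = [1, 1, 1, 2]

t=0: δ = [4.167e-02, 2.222e-01, 2.778e-02]  (obs o_0=2)
t=1: δ = [1.852e-02, 3.086e-02, 9.259e-03]  ψ = [1, 1, 1]  (obs o_1=2)
t=2: δ = [1.715e-03, 3.215e-03, 1.286e-03]  ψ = [1, 1, 1]  (obs o_2=3)
t=3: δ = [1.786e-04, 2.233e-04, 2.679e-04]  ψ = [1, 1, 1]  (obs o_3=1)
backtrack: best end state = 2; path = [1, 1, 1, 2]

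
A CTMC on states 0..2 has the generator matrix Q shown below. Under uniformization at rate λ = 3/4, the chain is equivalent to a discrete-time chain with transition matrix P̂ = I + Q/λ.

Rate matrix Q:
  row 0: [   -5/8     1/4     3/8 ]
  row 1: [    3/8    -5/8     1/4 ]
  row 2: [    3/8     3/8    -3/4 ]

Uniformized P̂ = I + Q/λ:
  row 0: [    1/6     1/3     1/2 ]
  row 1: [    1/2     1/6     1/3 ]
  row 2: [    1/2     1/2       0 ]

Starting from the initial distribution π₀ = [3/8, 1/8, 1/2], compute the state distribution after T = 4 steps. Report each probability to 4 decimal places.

t=0: π = [0.3750, 0.1250, 0.5000]
t=1: π = [0.3750, 0.3958, 0.2292]
t=2: π = [0.3750, 0.3056, 0.3194]
t=3: π = [0.3750, 0.3356, 0.2894]
t=4: π = [0.3750, 0.3256, 0.2994]

π = [0.3750, 0.3256, 0.2994]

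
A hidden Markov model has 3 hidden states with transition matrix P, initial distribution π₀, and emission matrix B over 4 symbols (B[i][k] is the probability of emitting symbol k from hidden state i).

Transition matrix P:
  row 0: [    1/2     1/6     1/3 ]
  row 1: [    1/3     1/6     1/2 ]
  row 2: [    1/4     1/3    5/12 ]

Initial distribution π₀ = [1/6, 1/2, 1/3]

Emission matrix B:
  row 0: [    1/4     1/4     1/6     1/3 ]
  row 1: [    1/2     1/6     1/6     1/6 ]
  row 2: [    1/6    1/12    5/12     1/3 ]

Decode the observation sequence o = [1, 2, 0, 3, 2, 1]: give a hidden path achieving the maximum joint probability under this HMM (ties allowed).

path = [1, 2, 1, 2, 2, 0]

t=0: δ = [4.167e-02, 8.333e-02, 2.778e-02]  (obs o_0=1)
t=1: δ = [4.630e-03, 2.315e-03, 1.736e-02]  ψ = [1, 1, 1]  (obs o_1=2)
t=2: δ = [1.085e-03, 2.894e-03, 1.206e-03]  ψ = [2, 2, 2]  (obs o_2=0)
t=3: δ = [3.215e-04, 8.038e-05, 4.823e-04]  ψ = [1, 1, 1]  (obs o_3=3)
t=4: δ = [2.679e-05, 2.679e-05, 8.372e-05]  ψ = [0, 2, 2]  (obs o_4=2)
t=5: δ = [5.233e-06, 4.651e-06, 2.907e-06]  ψ = [2, 2, 2]  (obs o_5=1)
backtrack: best end state = 0; path = [1, 2, 1, 2, 2, 0]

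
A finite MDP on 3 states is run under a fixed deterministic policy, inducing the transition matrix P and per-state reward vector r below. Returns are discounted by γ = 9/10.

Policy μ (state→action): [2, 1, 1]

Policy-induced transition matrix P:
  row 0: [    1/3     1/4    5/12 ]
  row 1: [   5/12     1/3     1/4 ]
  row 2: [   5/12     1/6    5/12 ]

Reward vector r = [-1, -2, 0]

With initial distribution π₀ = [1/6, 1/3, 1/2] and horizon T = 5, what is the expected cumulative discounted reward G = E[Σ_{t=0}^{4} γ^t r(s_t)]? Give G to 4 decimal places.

t=0: π = [0.1667, 0.3333, 0.5000], E[r] = -0.8333, γ^t·E[r] = -0.833333, running G = -0.833333
t=1: π = [0.4028, 0.2361, 0.3611], E[r] = -0.8750, γ^t·E[r] = -0.787500, running G = -1.620833
t=2: π = [0.3831, 0.2396, 0.3773], E[r] = -0.8623, γ^t·E[r] = -0.698438, running G = -2.319271
t=3: π = [0.3847, 0.2385, 0.3767], E[r] = -0.8618, γ^t·E[r] = -0.628242, running G = -2.947513
t=4: π = [0.3846, 0.2385, 0.3769], E[r] = -0.8616, γ^t·E[r] = -0.565276, running G = -3.512789

G = -3.5128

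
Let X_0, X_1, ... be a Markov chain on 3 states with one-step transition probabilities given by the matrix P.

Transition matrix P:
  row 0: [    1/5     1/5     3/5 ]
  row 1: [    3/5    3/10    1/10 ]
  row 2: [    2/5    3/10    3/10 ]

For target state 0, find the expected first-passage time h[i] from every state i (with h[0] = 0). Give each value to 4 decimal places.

h = [0.0000, 1.7391, 2.1739]

First-step conditioning: h[0] = 0; for i ≠ 0, h[i] = 1 + Σ_k P[i][k]·h[k].
  h[1] = 1 + 3/10·h[1] + 1/10·h[2]
  h[2] = 1 + 3/10·h[1] + 3/10·h[2]
Solving the 2×2 linear system over states ≠ 0 gives exactly h = [0, 40/23, 50/23] (h[0] = 0 is the target).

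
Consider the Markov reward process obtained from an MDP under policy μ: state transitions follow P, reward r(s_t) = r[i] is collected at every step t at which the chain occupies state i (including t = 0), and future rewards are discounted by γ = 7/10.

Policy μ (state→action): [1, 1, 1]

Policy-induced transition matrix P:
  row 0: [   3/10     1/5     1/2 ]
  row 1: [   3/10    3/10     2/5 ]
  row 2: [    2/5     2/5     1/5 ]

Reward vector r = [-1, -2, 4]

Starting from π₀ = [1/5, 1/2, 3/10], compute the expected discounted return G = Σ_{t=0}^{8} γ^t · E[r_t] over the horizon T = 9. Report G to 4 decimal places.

t=0: π = [0.2000, 0.5000, 0.3000], E[r] = 0.0000, γ^t·E[r] = 0.000000, running G = 0.000000
t=1: π = [0.3300, 0.3100, 0.3600], E[r] = 0.4900, γ^t·E[r] = 0.343000, running G = 0.343000
t=2: π = [0.3360, 0.3030, 0.3610], E[r] = 0.5020, γ^t·E[r] = 0.245980, running G = 0.588980
t=3: π = [0.3361, 0.3025, 0.3614], E[r] = 0.5045, γ^t·E[r] = 0.173044, running G = 0.762024
t=4: π = [0.3361, 0.3025, 0.3613], E[r] = 0.5041, γ^t·E[r] = 0.121039, running G = 0.883063
t=5: π = [0.3361, 0.3025, 0.3613], E[r] = 0.5042, γ^t·E[r] = 0.084744, running G = 0.967807
t=6: π = [0.3361, 0.3025, 0.3613], E[r] = 0.5042, γ^t·E[r] = 0.059318, running G = 1.027125
t=7: π = [0.3361, 0.3025, 0.3613], E[r] = 0.5042, γ^t·E[r] = 0.041523, running G = 1.068649
t=8: π = [0.3361, 0.3025, 0.3613], E[r] = 0.5042, γ^t·E[r] = 0.029066, running G = 1.097715

G = 1.0977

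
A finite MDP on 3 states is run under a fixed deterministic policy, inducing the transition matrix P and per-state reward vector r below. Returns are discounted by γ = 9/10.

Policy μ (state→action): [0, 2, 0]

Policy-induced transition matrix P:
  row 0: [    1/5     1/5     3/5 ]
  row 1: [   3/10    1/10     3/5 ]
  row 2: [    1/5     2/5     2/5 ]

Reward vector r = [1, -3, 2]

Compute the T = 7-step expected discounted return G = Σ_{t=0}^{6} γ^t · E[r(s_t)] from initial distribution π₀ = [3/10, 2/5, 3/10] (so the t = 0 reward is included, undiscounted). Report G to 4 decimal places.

t=0: π = [0.3000, 0.4000, 0.3000], E[r] = -0.3000, γ^t·E[r] = -0.300000, running G = -0.300000
t=1: π = [0.2400, 0.2200, 0.5400], E[r] = 0.6600, γ^t·E[r] = 0.594000, running G = 0.294000
t=2: π = [0.2220, 0.2860, 0.4920], E[r] = 0.3480, γ^t·E[r] = 0.281880, running G = 0.575880
t=3: π = [0.2286, 0.2698, 0.5016], E[r] = 0.4224, γ^t·E[r] = 0.307930, running G = 0.883810
t=4: π = [0.2270, 0.2733, 0.4997], E[r] = 0.4063, γ^t·E[r] = 0.266587, running G = 1.150396
t=5: π = [0.2273, 0.2726, 0.5001], E[r] = 0.4097, γ^t·E[r] = 0.241898, running G = 1.392294
t=6: π = [0.2273, 0.2728, 0.5000], E[r] = 0.4090, γ^t·E[r] = 0.217347, running G = 1.609641

G = 1.6096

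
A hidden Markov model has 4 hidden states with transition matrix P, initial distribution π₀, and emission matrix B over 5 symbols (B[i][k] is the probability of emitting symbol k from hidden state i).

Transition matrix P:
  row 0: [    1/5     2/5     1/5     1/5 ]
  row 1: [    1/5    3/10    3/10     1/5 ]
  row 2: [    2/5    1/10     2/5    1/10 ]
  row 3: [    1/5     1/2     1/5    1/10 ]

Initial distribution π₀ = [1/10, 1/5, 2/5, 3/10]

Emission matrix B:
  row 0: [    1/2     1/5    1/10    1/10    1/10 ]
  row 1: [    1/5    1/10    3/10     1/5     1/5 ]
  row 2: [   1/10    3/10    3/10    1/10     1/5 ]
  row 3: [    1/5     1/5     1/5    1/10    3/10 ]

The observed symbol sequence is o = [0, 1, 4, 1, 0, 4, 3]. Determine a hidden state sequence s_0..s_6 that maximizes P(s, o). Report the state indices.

t=0: δ = [5.000e-02, 4.000e-02, 4.000e-02, 6.000e-02]  (obs o_0=0)
t=1: δ = [3.200e-03, 3.000e-03, 4.800e-03, 2.000e-03]  ψ = [2, 3, 2, 0]  (obs o_1=1)
t=2: δ = [1.920e-04, 2.560e-04, 3.840e-04, 1.920e-04]  ψ = [2, 0, 2, 0]  (obs o_2=4)
t=3: δ = [3.072e-05, 9.600e-06, 4.608e-05, 1.024e-05]  ψ = [2, 3, 2, 1]  (obs o_3=1)
t=4: δ = [9.216e-06, 2.458e-06, 1.843e-06, 1.229e-06]  ψ = [2, 0, 2, 0]  (obs o_4=0)
t=5: δ = [1.843e-07, 7.373e-07, 3.686e-07, 5.530e-07]  ψ = [0, 0, 0, 0]  (obs o_5=4)
t=6: δ = [1.475e-08, 5.530e-08, 2.212e-08, 1.475e-08]  ψ = [1, 3, 1, 1]  (obs o_6=3)
backtrack: best end state = 1; path = [2, 2, 2, 2, 0, 3, 1]

path = [2, 2, 2, 2, 0, 3, 1]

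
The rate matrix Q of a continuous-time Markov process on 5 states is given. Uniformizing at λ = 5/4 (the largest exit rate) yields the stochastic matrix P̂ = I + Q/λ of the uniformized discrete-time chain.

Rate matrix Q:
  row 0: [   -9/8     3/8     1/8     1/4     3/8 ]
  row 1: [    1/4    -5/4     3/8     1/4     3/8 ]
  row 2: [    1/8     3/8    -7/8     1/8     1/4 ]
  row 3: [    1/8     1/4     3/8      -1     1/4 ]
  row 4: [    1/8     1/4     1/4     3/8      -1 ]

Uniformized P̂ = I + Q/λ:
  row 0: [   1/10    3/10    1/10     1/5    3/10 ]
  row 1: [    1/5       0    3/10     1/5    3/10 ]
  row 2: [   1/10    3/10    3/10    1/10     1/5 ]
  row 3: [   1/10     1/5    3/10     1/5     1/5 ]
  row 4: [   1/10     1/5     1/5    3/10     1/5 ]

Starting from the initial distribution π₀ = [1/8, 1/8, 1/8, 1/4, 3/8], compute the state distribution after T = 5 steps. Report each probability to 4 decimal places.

t=0: π = [0.1250, 0.1250, 0.1250, 0.2500, 0.3750]
t=1: π = [0.1125, 0.2000, 0.2375, 0.2250, 0.2250]
t=2: π = [0.1200, 0.1950, 0.2550, 0.1988, 0.2313]
t=3: π = [0.1195, 0.1985, 0.2529, 0.1976, 0.2315]
t=4: π = [0.1199, 0.1975, 0.2530, 0.1979, 0.2318]
t=5: π = [0.1198, 0.1978, 0.2529, 0.1979, 0.2317]

π = [0.1198, 0.1978, 0.2529, 0.1979, 0.2317]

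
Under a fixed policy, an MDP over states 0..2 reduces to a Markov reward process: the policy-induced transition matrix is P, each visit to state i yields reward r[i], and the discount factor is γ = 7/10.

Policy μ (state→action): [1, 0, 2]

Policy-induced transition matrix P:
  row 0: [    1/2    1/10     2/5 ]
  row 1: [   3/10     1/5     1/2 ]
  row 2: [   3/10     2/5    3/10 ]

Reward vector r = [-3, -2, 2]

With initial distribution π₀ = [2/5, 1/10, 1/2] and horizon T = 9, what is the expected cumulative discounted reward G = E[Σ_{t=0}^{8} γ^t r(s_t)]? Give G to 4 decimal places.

G = -2.2998

t=0: π = [0.4000, 0.1000, 0.5000], E[r] = -0.4000, γ^t·E[r] = -0.400000, running G = -0.400000
t=1: π = [0.3800, 0.2600, 0.3600], E[r] = -0.9400, γ^t·E[r] = -0.658000, running G = -1.058000
t=2: π = [0.3760, 0.2340, 0.3900], E[r] = -0.8160, γ^t·E[r] = -0.399840, running G = -1.457840
t=3: π = [0.3752, 0.2404, 0.3844], E[r] = -0.8376, γ^t·E[r] = -0.287297, running G = -1.745137
t=4: π = [0.3750, 0.2394, 0.3856], E[r] = -0.8326, γ^t·E[r] = -0.199917, running G = -1.945054
t=5: π = [0.3750, 0.2396, 0.3854], E[r] = -0.8335, γ^t·E[r] = -0.140087, running G = -2.085141
t=6: π = [0.3750, 0.2396, 0.3854], E[r] = -0.8333, γ^t·E[r] = -0.098038, running G = -2.183178
t=7: π = [0.3750, 0.2396, 0.3854], E[r] = -0.8333, γ^t·E[r] = -0.068629, running G = -2.251807
t=8: π = [0.3750, 0.2396, 0.3854], E[r] = -0.8333, γ^t·E[r] = -0.048040, running G = -2.299847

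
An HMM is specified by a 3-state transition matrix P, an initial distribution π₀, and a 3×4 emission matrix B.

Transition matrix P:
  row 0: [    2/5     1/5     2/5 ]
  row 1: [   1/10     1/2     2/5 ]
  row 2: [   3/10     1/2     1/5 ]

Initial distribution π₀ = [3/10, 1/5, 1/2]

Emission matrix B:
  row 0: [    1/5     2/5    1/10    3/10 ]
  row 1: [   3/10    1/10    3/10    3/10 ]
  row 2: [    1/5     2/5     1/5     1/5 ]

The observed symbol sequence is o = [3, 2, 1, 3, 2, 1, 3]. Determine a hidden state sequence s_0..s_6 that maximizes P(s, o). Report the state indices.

path = [2, 1, 2, 1, 1, 2, 1]

t=0: δ = [9.000e-02, 6.000e-02, 1.000e-01]  (obs o_0=3)
t=1: δ = [3.600e-03, 1.500e-02, 7.200e-03]  ψ = [0, 2, 0]  (obs o_1=2)
t=2: δ = [8.640e-04, 7.500e-04, 2.400e-03]  ψ = [2, 1, 1]  (obs o_2=1)
t=3: δ = [2.160e-04, 3.600e-04, 9.600e-05]  ψ = [2, 2, 2]  (obs o_3=3)
t=4: δ = [8.640e-06, 5.400e-05, 2.880e-05]  ψ = [0, 1, 1]  (obs o_4=2)
t=5: δ = [3.456e-06, 2.700e-06, 8.640e-06]  ψ = [2, 1, 1]  (obs o_5=1)
t=6: δ = [7.776e-07, 1.296e-06, 3.456e-07]  ψ = [2, 2, 2]  (obs o_6=3)
backtrack: best end state = 1; path = [2, 1, 2, 1, 1, 2, 1]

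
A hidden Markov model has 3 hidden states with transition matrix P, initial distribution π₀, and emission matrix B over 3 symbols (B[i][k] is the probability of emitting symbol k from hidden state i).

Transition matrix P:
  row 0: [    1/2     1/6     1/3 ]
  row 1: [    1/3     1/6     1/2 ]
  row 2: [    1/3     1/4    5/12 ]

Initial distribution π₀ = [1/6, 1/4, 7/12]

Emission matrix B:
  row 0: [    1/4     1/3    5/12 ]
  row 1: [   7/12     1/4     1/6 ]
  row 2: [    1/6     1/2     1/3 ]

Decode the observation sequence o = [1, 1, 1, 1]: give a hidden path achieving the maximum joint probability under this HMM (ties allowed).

path = [2, 2, 2, 2]

t=0: δ = [5.556e-02, 6.250e-02, 2.917e-01]  (obs o_0=1)
t=1: δ = [3.241e-02, 1.823e-02, 6.076e-02]  ψ = [2, 2, 2]  (obs o_1=1)
t=2: δ = [6.752e-03, 3.798e-03, 1.266e-02]  ψ = [2, 2, 2]  (obs o_2=1)
t=3: δ = [1.407e-03, 7.912e-04, 2.637e-03]  ψ = [2, 2, 2]  (obs o_3=1)
backtrack: best end state = 2; path = [2, 2, 2, 2]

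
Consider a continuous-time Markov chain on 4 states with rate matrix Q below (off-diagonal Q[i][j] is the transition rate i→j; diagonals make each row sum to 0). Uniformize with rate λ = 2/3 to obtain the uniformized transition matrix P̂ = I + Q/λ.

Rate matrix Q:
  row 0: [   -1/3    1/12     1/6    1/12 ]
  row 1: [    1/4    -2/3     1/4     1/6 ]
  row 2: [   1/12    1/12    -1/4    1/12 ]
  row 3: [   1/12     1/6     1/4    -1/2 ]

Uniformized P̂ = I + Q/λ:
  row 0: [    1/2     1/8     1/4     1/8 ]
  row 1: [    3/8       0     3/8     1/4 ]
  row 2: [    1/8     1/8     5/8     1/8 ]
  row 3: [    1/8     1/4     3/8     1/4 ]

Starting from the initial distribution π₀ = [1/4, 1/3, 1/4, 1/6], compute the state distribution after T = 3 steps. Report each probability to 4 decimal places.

t=0: π = [0.2500, 0.3333, 0.2500, 0.1667]
t=1: π = [0.3021, 0.1042, 0.4063, 0.1875]
t=2: π = [0.2643, 0.1354, 0.4388, 0.1615]
t=3: π = [0.2580, 0.1283, 0.4517, 0.1621]

π = [0.2580, 0.1283, 0.4517, 0.1621]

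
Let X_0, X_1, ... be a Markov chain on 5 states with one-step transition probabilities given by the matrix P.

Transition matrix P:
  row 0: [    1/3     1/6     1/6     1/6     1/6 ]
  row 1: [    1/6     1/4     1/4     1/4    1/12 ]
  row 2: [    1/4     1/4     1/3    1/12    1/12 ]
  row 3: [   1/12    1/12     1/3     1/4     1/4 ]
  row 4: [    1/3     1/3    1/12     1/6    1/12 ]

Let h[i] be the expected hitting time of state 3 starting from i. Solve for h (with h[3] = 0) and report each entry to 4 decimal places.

First-step conditioning: h[3] = 0; for i ≠ 3, h[i] = 1 + Σ_k P[i][k]·h[k].
  h[0] = 1 + 1/3·h[0] + 1/6·h[1] + 1/6·h[2] + 1/6·h[4]
  h[1] = 1 + 1/6·h[0] + 1/4·h[1] + 1/4·h[2] + 1/12·h[4]
  h[2] = 1 + 1/4·h[0] + 1/4·h[1] + 1/3·h[2] + 1/12·h[4]
  h[4] = 1 + 1/3·h[0] + 1/3·h[1] + 1/12·h[2] + 1/12·h[4]
Solving the 4×4 linear system over states ≠ 3 gives exactly h = [4281/718, 1968/359, 4683/718, 0, 4197/718] (h[3] = 0 is the target).

h = [5.9624, 5.4819, 6.5223, 0.0000, 5.8454]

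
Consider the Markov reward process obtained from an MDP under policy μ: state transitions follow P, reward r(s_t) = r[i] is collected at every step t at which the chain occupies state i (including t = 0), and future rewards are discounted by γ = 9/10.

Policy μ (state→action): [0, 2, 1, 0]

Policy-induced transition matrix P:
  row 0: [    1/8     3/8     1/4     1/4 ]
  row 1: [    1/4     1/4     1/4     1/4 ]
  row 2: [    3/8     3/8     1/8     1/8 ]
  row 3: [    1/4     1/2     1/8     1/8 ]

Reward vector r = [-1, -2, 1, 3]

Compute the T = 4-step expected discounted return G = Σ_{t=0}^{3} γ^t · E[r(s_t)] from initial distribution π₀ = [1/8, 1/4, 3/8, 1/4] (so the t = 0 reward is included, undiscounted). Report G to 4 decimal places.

t=0: π = [0.1250, 0.2500, 0.3750, 0.2500], E[r] = 0.5000, γ^t·E[r] = 0.500000, running G = 0.500000
t=1: π = [0.2813, 0.3750, 0.1719, 0.1719], E[r] = -0.3438, γ^t·E[r] = -0.309375, running G = 0.190625
t=2: π = [0.2363, 0.3496, 0.2070, 0.2070], E[r] = -0.1074, γ^t·E[r] = -0.087012, running G = 0.103613
t=3: π = [0.2463, 0.3572, 0.1982, 0.1982], E[r] = -0.1677, γ^t·E[r] = -0.122271, running G = -0.018658

G = -0.0187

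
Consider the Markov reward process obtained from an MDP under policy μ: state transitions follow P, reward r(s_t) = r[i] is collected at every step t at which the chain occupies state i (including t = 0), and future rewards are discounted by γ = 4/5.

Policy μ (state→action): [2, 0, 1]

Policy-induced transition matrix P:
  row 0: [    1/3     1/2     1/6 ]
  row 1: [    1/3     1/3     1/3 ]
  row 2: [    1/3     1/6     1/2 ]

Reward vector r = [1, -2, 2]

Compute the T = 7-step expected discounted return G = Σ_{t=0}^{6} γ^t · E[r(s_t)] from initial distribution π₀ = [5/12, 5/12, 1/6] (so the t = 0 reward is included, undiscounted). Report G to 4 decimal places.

G = 0.7466

t=0: π = [0.4167, 0.4167, 0.1667], E[r] = -0.0833, γ^t·E[r] = -0.083333, running G = -0.083333
t=1: π = [0.3333, 0.3750, 0.2917], E[r] = 0.1667, γ^t·E[r] = 0.133333, running G = 0.050000
t=2: π = [0.3333, 0.3403, 0.3264], E[r] = 0.3056, γ^t·E[r] = 0.195556, running G = 0.245556
t=3: π = [0.3333, 0.3345, 0.3322], E[r] = 0.3287, γ^t·E[r] = 0.168296, running G = 0.413852
t=4: π = [0.3333, 0.3335, 0.3331], E[r] = 0.3326, γ^t·E[r] = 0.136217, running G = 0.550069
t=5: π = [0.3333, 0.3334, 0.3333], E[r] = 0.3332, γ^t·E[r] = 0.109185, running G = 0.659254
t=6: π = [0.3333, 0.3333, 0.3333], E[r] = 0.3333, γ^t·E[r] = 0.087376, running G = 0.746629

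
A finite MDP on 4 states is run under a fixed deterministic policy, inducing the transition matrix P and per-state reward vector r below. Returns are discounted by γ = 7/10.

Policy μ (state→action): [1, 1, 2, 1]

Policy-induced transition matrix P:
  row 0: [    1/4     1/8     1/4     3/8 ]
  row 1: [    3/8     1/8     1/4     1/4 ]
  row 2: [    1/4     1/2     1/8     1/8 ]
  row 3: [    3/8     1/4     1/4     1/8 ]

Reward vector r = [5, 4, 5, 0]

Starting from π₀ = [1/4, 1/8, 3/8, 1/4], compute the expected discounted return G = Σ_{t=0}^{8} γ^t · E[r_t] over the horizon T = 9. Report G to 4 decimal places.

t=0: π = [0.2500, 0.1250, 0.3750, 0.2500], E[r] = 3.6250, γ^t·E[r] = 3.625000, running G = 3.625000
t=1: π = [0.2969, 0.2969, 0.2031, 0.2031], E[r] = 3.6875, γ^t·E[r] = 2.581250, running G = 6.206250
t=2: π = [0.3125, 0.2266, 0.2246, 0.2363], E[r] = 3.5918, γ^t·E[r] = 1.759980, running G = 7.966230
t=3: π = [0.3079, 0.2388, 0.2219, 0.2314], E[r] = 3.6040, γ^t·E[r] = 1.236173, running G = 9.202404
t=4: π = [0.3088, 0.2372, 0.2223, 0.2318], E[r] = 3.6038, γ^t·E[r] = 0.865270, running G = 10.067674
t=5: π = [0.3086, 0.2373, 0.2222, 0.2318], E[r] = 3.6035, γ^t·E[r] = 0.605638, running G = 10.673312
t=6: π = [0.3086, 0.2373, 0.2222, 0.2318], E[r] = 3.6036, γ^t·E[r] = 0.423958, running G = 11.097270
t=7: π = [0.3086, 0.2373, 0.2222, 0.2318], E[r] = 3.6036, γ^t·E[r] = 0.296769, running G = 11.394039
t=8: π = [0.3086, 0.2373, 0.2222, 0.2318], E[r] = 3.6036, γ^t·E[r] = 0.207738, running G = 11.601777

G = 11.6018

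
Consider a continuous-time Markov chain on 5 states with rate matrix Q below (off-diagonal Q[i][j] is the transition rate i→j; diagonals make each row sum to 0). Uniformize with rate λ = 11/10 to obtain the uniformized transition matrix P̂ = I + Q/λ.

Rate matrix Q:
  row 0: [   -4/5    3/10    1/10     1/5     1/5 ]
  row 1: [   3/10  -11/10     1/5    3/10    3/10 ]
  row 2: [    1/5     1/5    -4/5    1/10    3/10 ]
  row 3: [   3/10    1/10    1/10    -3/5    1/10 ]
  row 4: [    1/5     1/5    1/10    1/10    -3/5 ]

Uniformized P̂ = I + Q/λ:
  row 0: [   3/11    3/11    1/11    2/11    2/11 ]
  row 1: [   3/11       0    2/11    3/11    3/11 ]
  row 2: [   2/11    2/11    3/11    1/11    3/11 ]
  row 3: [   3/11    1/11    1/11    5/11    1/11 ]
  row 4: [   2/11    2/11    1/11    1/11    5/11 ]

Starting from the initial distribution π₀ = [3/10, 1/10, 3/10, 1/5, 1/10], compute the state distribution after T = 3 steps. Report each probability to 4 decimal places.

t=0: π = [0.3000, 0.1000, 0.3000, 0.2000, 0.1000]
t=1: π = [0.2364, 0.1727, 0.1545, 0.2091, 0.2273]
t=2: π = [0.2380, 0.1529, 0.1347, 0.2198, 0.2545]
t=3: π = [0.2373, 0.1557, 0.1293, 0.2203, 0.2574]

π = [0.2373, 0.1557, 0.1293, 0.2203, 0.2574]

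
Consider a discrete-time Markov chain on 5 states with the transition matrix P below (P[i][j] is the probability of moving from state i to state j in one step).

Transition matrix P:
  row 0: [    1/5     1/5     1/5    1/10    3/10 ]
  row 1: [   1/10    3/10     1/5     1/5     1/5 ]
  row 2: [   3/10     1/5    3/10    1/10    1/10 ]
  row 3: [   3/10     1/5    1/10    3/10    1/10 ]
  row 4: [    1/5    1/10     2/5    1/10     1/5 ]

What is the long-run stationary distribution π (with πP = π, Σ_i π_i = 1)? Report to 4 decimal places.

Balance equations π_j = Σ_i π_i·P[i][j]:
  π_0 = 1/5·π_0 + 1/10·π_1 + 3/10·π_2 + 3/10·π_3 + 1/5·π_4
  π_1 = 1/5·π_0 + 3/10·π_1 + 1/5·π_2 + 1/5·π_3 + 1/10·π_4
  π_2 = 1/5·π_0 + 1/5·π_1 + 3/10·π_2 + 1/10·π_3 + 2/5·π_4
  π_3 = 1/10·π_0 + 1/5·π_1 + 1/10·π_2 + 3/10·π_3 + 1/10·π_4
  normalize: π_0 + π_1 + π_2 + π_3 + π_4 = 1
Solving the linear system gives exactly π = [201/916, 185/916, 1803/7328, 1101/7328, 167/916].

π = [0.2194, 0.2020, 0.2460, 0.1502, 0.1823]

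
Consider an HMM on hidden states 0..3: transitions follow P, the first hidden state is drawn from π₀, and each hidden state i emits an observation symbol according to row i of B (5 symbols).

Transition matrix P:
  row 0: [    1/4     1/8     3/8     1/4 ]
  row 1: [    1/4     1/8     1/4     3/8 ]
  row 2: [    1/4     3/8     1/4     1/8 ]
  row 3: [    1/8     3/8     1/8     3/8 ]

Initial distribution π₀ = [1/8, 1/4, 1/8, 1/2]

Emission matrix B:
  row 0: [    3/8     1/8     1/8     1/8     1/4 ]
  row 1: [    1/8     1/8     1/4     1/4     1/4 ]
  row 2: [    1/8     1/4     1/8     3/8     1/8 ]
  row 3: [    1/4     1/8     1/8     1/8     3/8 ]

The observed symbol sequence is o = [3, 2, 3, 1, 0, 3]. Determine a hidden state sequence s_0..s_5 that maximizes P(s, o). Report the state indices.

path = [3, 1, 2, 2, 0, 2]

t=0: δ = [1.562e-02, 6.250e-02, 4.688e-02, 6.250e-02]  (obs o_0=3)
t=1: δ = [1.953e-03, 5.859e-03, 1.953e-03, 2.930e-03]  ψ = [1, 3, 1, 1]  (obs o_1=2)
t=2: δ = [1.831e-04, 2.747e-04, 5.493e-04, 2.747e-04]  ψ = [1, 3, 1, 1]  (obs o_2=3)
t=3: δ = [1.717e-05, 2.575e-05, 3.433e-05, 1.287e-05]  ψ = [2, 2, 2, 1]  (obs o_3=1)
t=4: δ = [3.219e-06, 1.609e-06, 1.073e-06, 2.414e-06]  ψ = [2, 2, 2, 1]  (obs o_4=0)
t=5: δ = [1.006e-07, 2.263e-07, 4.526e-07, 1.132e-07]  ψ = [0, 3, 0, 3]  (obs o_5=3)
backtrack: best end state = 2; path = [3, 1, 2, 2, 0, 2]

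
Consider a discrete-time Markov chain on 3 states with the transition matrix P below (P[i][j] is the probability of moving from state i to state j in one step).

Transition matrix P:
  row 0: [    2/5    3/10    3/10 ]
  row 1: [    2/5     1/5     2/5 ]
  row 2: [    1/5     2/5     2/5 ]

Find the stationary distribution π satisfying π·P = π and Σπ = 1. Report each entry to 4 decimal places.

Balance equations π_j = Σ_i π_i·P[i][j]:
  π_0 = 2/5·π_0 + 2/5·π_1 + 1/5·π_2
  π_1 = 3/10·π_0 + 1/5·π_1 + 2/5·π_2
  normalize: π_0 + π_1 + π_2 = 1
Solving the linear system gives exactly π = [16/49, 15/49, 18/49].

π = [0.3265, 0.3061, 0.3673]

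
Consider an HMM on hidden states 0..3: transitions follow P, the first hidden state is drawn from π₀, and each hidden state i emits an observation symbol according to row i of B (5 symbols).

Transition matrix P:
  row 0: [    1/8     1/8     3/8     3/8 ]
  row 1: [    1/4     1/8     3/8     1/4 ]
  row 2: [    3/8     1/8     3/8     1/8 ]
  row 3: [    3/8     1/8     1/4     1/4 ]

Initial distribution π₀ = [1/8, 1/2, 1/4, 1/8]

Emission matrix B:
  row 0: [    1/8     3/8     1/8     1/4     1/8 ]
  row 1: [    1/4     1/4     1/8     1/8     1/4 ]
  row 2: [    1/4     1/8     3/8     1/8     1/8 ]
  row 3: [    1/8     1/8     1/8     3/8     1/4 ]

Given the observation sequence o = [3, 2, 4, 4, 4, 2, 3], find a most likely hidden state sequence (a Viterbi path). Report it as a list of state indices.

path = [1, 2, 0, 3, 0, 2, 0]

t=0: δ = [3.125e-02, 6.250e-02, 3.125e-02, 4.688e-02]  (obs o_0=3)
t=1: δ = [2.197e-03, 9.766e-04, 8.789e-03, 1.953e-03]  ψ = [3, 1, 1, 1]  (obs o_1=2)
t=2: δ = [4.120e-04, 2.747e-04, 4.120e-04, 2.747e-04]  ψ = [2, 2, 2, 2]  (obs o_2=4)
t=3: δ = [1.931e-05, 1.287e-05, 1.931e-05, 3.862e-05]  ψ = [2, 0, 0, 0]  (obs o_3=4)
t=4: δ = [1.810e-06, 1.207e-06, 1.207e-06, 2.414e-06]  ψ = [3, 3, 3, 3]  (obs o_4=4)
t=5: δ = [1.132e-07, 3.772e-08, 2.546e-07, 8.487e-08]  ψ = [3, 3, 0, 0]  (obs o_5=2)
t=6: δ = [2.387e-08, 3.978e-09, 1.193e-08, 1.591e-08]  ψ = [2, 2, 2, 0]  (obs o_6=3)
backtrack: best end state = 0; path = [1, 2, 0, 3, 0, 2, 0]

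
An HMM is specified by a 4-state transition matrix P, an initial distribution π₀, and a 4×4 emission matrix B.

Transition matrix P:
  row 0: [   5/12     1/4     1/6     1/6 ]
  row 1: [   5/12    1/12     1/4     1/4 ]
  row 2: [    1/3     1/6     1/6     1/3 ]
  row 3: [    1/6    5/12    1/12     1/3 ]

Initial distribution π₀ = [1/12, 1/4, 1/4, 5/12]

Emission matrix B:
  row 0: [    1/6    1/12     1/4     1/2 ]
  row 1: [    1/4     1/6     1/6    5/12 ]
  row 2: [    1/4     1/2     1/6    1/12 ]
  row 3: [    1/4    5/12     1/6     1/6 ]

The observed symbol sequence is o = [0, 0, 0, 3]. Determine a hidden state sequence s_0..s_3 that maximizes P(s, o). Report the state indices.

path = [3, 3, 1, 0]

t=0: δ = [1.389e-02, 6.250e-02, 6.250e-02, 1.042e-01]  (obs o_0=0)
t=1: δ = [4.340e-03, 1.085e-02, 3.906e-03, 8.681e-03]  ψ = [1, 3, 1, 3]  (obs o_1=0)
t=2: δ = [7.535e-04, 9.042e-04, 6.782e-04, 7.234e-04]  ψ = [1, 3, 1, 3]  (obs o_2=0)
t=3: δ = [1.884e-04, 1.256e-04, 1.884e-05, 4.019e-05]  ψ = [1, 3, 1, 3]  (obs o_3=3)
backtrack: best end state = 0; path = [3, 3, 1, 0]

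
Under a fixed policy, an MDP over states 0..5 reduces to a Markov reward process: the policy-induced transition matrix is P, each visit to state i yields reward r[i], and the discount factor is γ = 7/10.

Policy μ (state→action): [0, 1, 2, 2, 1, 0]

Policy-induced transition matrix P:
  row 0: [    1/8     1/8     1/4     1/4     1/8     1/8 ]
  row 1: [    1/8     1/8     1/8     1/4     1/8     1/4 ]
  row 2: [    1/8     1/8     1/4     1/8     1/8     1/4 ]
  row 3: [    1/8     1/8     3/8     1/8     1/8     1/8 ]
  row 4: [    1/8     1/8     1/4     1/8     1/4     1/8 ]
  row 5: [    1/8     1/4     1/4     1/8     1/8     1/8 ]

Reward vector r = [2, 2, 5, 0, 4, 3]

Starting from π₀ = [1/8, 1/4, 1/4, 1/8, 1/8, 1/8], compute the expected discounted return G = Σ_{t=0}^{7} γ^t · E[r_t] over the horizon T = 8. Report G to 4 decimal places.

G = 9.0322

t=0: π = [0.1250, 0.2500, 0.2500, 0.1250, 0.1250, 0.1250], E[r] = 2.8750, γ^t·E[r] = 2.875000, running G = 2.875000
t=1: π = [0.1250, 0.1406, 0.2344, 0.1719, 0.1406, 0.1875], E[r] = 2.8281, γ^t·E[r] = 1.979688, running G = 4.854688
t=2: π = [0.1250, 0.1484, 0.2539, 0.1582, 0.1426, 0.1719], E[r] = 2.9023, γ^t·E[r] = 1.422148, running G = 6.276836
t=3: π = [0.1250, 0.1465, 0.2512, 0.1592, 0.1428, 0.1753], E[r] = 2.8962, γ^t·E[r] = 0.993410, running G = 7.270246
t=4: π = [0.1250, 0.1469, 0.2516, 0.1589, 0.1429, 0.1747], E[r] = 2.8973, γ^t·E[r] = 0.695644, running G = 7.965890
t=5: π = [0.1250, 0.1468, 0.2515, 0.1590, 0.1429, 0.1748], E[r] = 2.8971, γ^t·E[r] = 0.486908, running G = 8.452798
t=6: π = [0.1250, 0.1469, 0.2515, 0.1590, 0.1429, 0.1748], E[r] = 2.8971, γ^t·E[r] = 0.340841, running G = 8.793640
t=7: π = [0.1250, 0.1468, 0.2515, 0.1590, 0.1429, 0.1748], E[r] = 2.8971, γ^t·E[r] = 0.238588, running G = 9.032228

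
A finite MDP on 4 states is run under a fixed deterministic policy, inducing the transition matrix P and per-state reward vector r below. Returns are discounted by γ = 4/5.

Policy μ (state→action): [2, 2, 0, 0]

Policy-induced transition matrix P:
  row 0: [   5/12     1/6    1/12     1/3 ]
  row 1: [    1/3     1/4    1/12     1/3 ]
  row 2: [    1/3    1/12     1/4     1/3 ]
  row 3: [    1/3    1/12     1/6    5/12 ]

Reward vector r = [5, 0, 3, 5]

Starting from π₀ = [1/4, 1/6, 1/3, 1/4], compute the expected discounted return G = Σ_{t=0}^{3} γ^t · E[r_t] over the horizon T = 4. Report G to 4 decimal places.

G = 11.3783

t=0: π = [0.2500, 0.1667, 0.3333, 0.2500], E[r] = 3.5000, γ^t·E[r] = 3.500000, running G = 3.500000
t=1: π = [0.3542, 0.1319, 0.1597, 0.3542], E[r] = 4.0208, γ^t·E[r] = 3.216667, running G = 6.716667
t=2: π = [0.3628, 0.1348, 0.1395, 0.3628], E[r] = 4.0469, γ^t·E[r] = 2.590000, running G = 9.306667
t=3: π = [0.3636, 0.1360, 0.1368, 0.3636], E[r] = 4.0462, γ^t·E[r] = 2.071630, running G = 11.378296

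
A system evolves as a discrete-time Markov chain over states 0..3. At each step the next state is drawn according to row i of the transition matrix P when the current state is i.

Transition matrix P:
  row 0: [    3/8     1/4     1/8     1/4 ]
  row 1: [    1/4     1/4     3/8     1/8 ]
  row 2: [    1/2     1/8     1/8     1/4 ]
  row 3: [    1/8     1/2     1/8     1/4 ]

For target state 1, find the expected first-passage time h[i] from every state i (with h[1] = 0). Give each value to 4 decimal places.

h = [3.3684, 0.0000, 3.7895, 2.5263]

First-step conditioning: h[1] = 0; for i ≠ 1, h[i] = 1 + Σ_k P[i][k]·h[k].
  h[0] = 1 + 3/8·h[0] + 1/8·h[2] + 1/4·h[3]
  h[2] = 1 + 1/2·h[0] + 1/8·h[2] + 1/4·h[3]
  h[3] = 1 + 1/8·h[0] + 1/8·h[2] + 1/4·h[3]
Solving the 3×3 linear system over states ≠ 1 gives exactly h = [64/19, 0, 72/19, 48/19] (h[1] = 0 is the target).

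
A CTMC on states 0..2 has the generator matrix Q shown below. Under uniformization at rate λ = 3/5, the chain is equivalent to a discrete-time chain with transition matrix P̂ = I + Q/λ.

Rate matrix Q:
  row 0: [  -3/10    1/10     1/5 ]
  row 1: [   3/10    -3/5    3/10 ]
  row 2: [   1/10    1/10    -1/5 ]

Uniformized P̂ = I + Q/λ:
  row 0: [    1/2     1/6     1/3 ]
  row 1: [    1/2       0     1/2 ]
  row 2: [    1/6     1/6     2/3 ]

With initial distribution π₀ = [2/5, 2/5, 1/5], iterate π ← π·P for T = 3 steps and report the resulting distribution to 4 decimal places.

π = [0.3315, 0.1417, 0.5269]

t=0: π = [0.4000, 0.4000, 0.2000]
t=1: π = [0.4333, 0.1000, 0.4667]
t=2: π = [0.3444, 0.1500, 0.5056]
t=3: π = [0.3315, 0.1417, 0.5269]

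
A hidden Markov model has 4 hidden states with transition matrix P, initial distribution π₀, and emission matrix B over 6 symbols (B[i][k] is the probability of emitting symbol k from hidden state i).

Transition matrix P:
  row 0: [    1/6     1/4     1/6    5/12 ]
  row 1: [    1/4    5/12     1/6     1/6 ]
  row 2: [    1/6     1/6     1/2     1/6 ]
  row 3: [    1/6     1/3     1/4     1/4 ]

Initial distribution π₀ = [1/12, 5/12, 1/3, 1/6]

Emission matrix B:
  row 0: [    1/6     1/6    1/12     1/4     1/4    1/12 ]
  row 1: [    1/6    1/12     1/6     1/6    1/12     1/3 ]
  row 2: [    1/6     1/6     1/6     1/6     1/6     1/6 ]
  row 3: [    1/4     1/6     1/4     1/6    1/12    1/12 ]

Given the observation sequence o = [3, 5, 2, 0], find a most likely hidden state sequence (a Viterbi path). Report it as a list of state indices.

path = [1, 1, 1, 1]

t=0: δ = [2.083e-02, 6.944e-02, 5.556e-02, 2.778e-02]  (obs o_0=3)
t=1: δ = [1.447e-03, 9.645e-03, 4.630e-03, 9.645e-04]  ψ = [1, 1, 2, 1]  (obs o_1=5)
t=2: δ = [2.009e-04, 6.698e-04, 3.858e-04, 4.019e-04]  ψ = [1, 1, 2, 1]  (obs o_2=2)
t=3: δ = [2.791e-05, 4.651e-05, 3.215e-05, 2.791e-05]  ψ = [1, 1, 2, 1]  (obs o_3=0)
backtrack: best end state = 1; path = [1, 1, 1, 1]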